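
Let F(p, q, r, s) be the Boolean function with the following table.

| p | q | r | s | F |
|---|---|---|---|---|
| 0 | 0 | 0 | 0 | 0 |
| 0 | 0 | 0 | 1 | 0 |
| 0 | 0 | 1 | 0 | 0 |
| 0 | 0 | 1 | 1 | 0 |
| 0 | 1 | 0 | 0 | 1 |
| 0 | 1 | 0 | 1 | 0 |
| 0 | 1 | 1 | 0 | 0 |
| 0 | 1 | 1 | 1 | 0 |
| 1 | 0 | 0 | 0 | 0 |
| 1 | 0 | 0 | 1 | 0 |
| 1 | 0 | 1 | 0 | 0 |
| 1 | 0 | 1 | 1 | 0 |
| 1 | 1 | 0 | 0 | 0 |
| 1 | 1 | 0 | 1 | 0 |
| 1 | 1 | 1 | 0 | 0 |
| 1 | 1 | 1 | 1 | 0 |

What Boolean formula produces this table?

F(p, q, r, s) = ((NOT p AND q) AND NOT r) AND NOT s

F is 1 on exactly one input, (0,1,0,0), whose minterm is ¬p·q·¬r·¬s. So F is just that conjunction.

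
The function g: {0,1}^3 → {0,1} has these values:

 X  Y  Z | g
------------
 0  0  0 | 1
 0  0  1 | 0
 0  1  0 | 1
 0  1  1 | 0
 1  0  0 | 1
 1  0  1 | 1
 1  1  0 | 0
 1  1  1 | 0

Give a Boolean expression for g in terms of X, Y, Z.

Collect the rows where g=1 — (0,0,0), (0,1,0), (1,0,0), (1,0,1) — and write one minterm per row: ¬X·¬Y·¬Z, ¬X·Y·¬Z, X·¬Y·¬Z, X·¬Y·Z. Their union (logical OR) reproduces the table exactly.

g(X, Y, Z) = ((((not X and not Y) and not Z) or ((not X and Y) and not Z)) or ((X and not Y) and not Z)) or ((X and not Y) and Z)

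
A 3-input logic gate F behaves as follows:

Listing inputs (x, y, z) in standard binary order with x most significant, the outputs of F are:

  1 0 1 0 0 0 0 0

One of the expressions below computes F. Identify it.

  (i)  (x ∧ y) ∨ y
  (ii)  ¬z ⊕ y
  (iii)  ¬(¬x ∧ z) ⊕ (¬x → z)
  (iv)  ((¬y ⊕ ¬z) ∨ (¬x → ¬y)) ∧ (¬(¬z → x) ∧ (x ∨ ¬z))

(i) fails at (0,0,0): the formula yields 0, F is 1.
(ii) fails at (0,1,0): the formula yields 0, F is 1.
(iii) fails at (0,0,1): the formula yields 1, F is 0.
That leaves (iv). Evaluating it on every row reproduces the table of F exactly.

iv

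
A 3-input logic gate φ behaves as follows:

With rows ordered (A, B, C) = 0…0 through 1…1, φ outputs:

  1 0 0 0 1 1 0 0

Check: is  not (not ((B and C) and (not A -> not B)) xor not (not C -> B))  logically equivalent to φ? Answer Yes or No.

Check the formula against φ row by row:
  A=0, B=0, C=0: formula gives 1, φ = 1 ✓
  A=0, B=0, C=1: formula gives 0, φ = 0 ✓
  A=0, B=1, C=0: formula gives 0, φ = 0 ✓
  A=0, B=1, C=1: formula gives 0, φ = 0 ✓
  A=1, B=0, C=0: formula gives 1, φ = 1 ✓
  A=1, B=0, C=1: formula gives 0, but φ = 1 ✗
A single disagreement suffices: at (1,0,1) they differ, so the formula does not compute φ.

No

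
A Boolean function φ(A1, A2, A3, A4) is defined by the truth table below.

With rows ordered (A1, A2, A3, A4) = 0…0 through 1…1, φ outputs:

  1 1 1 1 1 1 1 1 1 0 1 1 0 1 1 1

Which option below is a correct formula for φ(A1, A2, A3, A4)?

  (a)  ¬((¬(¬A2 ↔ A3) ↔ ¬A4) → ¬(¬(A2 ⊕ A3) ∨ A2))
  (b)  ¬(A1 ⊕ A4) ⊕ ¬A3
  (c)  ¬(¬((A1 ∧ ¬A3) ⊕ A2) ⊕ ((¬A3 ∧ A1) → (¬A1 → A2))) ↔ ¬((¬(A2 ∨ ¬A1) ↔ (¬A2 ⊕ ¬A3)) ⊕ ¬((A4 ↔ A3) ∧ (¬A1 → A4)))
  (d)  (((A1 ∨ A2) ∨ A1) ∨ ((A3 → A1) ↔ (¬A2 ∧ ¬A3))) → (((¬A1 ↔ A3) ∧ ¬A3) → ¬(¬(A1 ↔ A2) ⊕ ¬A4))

d

(a) disagrees with φ on (0,0,0,1) (formula → 0, table → 1); rule it out.
(b) disagrees with φ on (0,0,0,0) (formula → 0, table → 1); rule it out.
(c) disagrees with φ on (0,0,1,0) (formula → 0, table → 1); rule it out.
That leaves (d). Evaluating it on every row reproduces the table of φ exactly.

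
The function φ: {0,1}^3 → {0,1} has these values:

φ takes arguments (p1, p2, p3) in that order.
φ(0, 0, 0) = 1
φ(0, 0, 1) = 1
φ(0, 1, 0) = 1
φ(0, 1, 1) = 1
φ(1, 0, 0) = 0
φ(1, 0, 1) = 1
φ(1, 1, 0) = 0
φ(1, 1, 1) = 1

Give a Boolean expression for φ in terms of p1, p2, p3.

φ(p1, p2, p3) = NOT (((p1 AND NOT p2) AND NOT p3) OR ((p1 AND p2) AND NOT p3))

There are just 2 zero rows: (1,0,0), (1,1,0). Their minterms are p1·¬p2·¬p3, p1·p2·¬p3; the OR of those covers precisely the 0-outputs, and negating it yields φ.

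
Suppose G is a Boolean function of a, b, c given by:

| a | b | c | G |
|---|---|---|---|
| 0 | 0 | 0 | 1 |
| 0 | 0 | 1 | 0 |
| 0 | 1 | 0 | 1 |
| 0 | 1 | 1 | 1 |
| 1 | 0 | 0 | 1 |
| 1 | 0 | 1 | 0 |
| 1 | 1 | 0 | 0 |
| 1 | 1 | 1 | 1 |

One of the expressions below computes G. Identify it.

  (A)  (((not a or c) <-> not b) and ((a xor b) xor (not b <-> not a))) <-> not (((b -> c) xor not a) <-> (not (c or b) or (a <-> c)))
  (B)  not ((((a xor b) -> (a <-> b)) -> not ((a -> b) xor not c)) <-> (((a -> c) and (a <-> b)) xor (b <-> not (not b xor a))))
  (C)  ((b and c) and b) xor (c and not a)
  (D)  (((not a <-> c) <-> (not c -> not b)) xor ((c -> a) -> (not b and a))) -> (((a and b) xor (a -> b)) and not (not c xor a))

(B) disagrees with G on (0,1,0) (formula → 0, table → 1); rule it out.
(C) disagrees with G on (0,0,0) (formula → 0, table → 1); rule it out.
(D) disagrees with G on (0,0,1) (formula → 1, table → 0); rule it out.
That leaves (A). Evaluating it on every row reproduces the table of G exactly.

A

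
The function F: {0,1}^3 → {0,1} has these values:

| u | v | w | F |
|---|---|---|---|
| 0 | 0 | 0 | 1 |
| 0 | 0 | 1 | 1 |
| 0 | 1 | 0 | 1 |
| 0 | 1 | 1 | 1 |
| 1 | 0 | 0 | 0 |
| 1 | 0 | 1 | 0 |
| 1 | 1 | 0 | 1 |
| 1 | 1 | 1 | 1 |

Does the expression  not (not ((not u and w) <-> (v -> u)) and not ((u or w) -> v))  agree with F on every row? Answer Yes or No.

Evaluate not (not ((not u and w) <-> (v -> u)) and not ((u or w) -> v)) on each row and compare to F:
  u=0, v=0, w=0: formula gives 1, F = 1 ✓
  u=0, v=0, w=1: formula gives 1, F = 1 ✓
  u=0, v=1, w=0: formula gives 1, F = 1 ✓
  u=0, v=1, w=1: formula gives 1, F = 1 ✓
  u=1, v=0, w=0: formula gives 0, F = 0 ✓
  …and likewise for the remaining 3 rows.
No disagreement on any input; they are logically equivalent.

Yes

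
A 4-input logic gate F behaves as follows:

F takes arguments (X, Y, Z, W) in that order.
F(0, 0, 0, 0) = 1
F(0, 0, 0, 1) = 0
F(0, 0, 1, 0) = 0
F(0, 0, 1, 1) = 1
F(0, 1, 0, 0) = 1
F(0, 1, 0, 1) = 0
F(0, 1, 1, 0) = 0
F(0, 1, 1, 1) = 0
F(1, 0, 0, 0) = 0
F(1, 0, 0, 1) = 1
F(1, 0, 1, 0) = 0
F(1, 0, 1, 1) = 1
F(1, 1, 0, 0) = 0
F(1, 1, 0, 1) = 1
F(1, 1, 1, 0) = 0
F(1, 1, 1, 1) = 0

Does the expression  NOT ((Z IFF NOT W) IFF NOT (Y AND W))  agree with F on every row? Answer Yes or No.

Evaluate NOT ((Z IFF NOT W) IFF NOT (Y AND W)) on each row and compare to F:
  X=0, Y=0, Z=0, W=0: formula gives 1, F = 1 ✓
  X=0, Y=0, Z=0, W=1: formula gives 0, F = 0 ✓
  X=0, Y=0, Z=1, W=0: formula gives 0, F = 0 ✓
  X=0, Y=0, Z=1, W=1: formula gives 1, F = 1 ✓
  …
  X=0, Y=1, Z=0, W=1: formula gives 1, but F = 0 ✗
Since they disagree at (0,1,0,1), the expression is not a correct formula for F.

No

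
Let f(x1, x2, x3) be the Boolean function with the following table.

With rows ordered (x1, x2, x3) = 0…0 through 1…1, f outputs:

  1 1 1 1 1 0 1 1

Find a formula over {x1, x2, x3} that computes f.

f(x1, x2, x3) = ((x1 · x2') · x3)'

f is 0 on exactly one input, (1,0,1), whose minterm is x1·¬x2·x3. So f is the negation of that single conjunction.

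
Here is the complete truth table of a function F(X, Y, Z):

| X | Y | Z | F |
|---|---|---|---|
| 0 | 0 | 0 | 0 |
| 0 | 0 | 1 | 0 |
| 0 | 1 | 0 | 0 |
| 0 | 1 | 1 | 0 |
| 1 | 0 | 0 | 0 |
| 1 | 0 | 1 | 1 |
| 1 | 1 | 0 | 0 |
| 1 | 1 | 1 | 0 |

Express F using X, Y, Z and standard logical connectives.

Only row (1,0,1) gives 1. That row's minterm X·¬Y·Z is F directly.

F(X, Y, Z) = (X and not Y) and Z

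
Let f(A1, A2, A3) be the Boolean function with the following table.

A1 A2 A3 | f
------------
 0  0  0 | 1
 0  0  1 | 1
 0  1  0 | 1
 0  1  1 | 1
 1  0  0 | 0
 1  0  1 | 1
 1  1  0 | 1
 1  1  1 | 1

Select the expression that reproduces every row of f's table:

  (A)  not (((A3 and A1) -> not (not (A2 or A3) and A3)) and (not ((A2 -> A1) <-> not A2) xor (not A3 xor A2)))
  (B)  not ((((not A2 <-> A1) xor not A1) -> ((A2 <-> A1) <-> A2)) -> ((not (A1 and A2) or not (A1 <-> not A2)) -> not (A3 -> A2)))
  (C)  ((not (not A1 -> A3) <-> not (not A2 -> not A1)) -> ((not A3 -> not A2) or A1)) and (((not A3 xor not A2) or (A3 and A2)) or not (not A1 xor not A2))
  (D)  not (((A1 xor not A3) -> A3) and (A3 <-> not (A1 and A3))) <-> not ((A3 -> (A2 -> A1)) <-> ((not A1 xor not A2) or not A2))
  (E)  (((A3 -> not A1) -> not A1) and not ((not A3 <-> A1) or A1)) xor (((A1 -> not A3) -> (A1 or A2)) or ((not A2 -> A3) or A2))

(A) disagrees with f on (0,0,0) (formula → 0, table → 1); rule it out.
(B) disagrees with f on (0,0,0) (formula → 0, table → 1); rule it out.
(D) disagrees with f on (0,0,0) (formula → 0, table → 1); rule it out.
(E) disagrees with f on (0,1,0) (formula → 0, table → 1); rule it out.
That leaves (C). Evaluating it on every row reproduces the table of f exactly.

C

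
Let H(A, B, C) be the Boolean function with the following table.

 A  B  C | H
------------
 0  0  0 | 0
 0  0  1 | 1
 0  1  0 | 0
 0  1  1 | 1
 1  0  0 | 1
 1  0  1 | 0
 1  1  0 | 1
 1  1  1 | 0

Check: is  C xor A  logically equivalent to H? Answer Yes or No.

Yes

Test each input against both H and the formula:
  A=0, B=0, C=0: formula gives 0, H = 0 ✓
  A=0, B=0, C=1: formula gives 1, H = 1 ✓
  A=0, B=1, C=0: formula gives 0, H = 0 ✓
  A=0, B=1, C=1: formula gives 1, H = 1 ✓
  A=1, B=0, C=0: formula gives 1, H = 1 ✓
  …and likewise for the remaining 3 rows.
All 8 rows match — the expression computes H exactly.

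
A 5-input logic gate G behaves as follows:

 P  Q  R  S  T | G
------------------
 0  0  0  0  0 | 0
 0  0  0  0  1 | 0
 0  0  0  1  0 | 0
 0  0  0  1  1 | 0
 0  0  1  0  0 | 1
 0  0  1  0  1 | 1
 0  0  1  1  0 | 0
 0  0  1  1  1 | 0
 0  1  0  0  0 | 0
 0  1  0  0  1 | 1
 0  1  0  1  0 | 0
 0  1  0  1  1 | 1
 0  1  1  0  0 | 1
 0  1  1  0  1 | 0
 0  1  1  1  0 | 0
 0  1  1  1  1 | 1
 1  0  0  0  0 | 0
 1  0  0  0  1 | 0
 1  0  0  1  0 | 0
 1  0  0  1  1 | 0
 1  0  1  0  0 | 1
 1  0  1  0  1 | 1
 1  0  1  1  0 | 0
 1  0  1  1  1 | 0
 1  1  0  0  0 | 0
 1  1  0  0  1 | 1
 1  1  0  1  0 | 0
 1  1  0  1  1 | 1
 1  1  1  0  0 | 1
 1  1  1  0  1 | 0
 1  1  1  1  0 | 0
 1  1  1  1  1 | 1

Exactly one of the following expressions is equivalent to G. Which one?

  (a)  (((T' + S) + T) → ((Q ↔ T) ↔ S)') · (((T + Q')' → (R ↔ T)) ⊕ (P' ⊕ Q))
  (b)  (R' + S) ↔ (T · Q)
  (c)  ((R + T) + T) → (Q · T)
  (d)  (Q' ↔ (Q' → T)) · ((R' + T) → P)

b

(a): at (0,0,1,0,0) it gives 0, but G = 1 — eliminated.
(c): at (0,0,0,0,0) it gives 1, but G = 0 — eliminated.
(d): at (0,0,1,0,0) it gives 0, but G = 1 — eliminated.
(b) is the remaining candidate, and it agrees with G on all 32 inputs.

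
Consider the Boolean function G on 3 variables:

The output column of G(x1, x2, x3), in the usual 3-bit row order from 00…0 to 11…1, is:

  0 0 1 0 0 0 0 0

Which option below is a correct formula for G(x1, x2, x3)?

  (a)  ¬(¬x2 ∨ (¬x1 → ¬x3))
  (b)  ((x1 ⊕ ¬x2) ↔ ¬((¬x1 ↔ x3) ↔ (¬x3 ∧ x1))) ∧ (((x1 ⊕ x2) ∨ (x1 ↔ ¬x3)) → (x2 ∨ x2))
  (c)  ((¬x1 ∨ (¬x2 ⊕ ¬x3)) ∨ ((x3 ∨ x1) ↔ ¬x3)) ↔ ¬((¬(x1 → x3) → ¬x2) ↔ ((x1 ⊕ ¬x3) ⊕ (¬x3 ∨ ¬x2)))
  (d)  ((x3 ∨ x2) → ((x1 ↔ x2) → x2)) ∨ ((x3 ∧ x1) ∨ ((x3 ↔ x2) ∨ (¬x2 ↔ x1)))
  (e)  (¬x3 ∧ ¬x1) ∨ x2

b

(a) disagrees with G on (0,1,0) (formula → 0, table → 1); rule it out.
(c) disagrees with G on (0,0,0) (formula → 1, table → 0); rule it out.
(d) disagrees with G on (0,0,0) (formula → 1, table → 0); rule it out.
(e) disagrees with G on (0,0,0) (formula → 1, table → 0); rule it out.
(b) is the remaining candidate, and it agrees with G on all 8 inputs.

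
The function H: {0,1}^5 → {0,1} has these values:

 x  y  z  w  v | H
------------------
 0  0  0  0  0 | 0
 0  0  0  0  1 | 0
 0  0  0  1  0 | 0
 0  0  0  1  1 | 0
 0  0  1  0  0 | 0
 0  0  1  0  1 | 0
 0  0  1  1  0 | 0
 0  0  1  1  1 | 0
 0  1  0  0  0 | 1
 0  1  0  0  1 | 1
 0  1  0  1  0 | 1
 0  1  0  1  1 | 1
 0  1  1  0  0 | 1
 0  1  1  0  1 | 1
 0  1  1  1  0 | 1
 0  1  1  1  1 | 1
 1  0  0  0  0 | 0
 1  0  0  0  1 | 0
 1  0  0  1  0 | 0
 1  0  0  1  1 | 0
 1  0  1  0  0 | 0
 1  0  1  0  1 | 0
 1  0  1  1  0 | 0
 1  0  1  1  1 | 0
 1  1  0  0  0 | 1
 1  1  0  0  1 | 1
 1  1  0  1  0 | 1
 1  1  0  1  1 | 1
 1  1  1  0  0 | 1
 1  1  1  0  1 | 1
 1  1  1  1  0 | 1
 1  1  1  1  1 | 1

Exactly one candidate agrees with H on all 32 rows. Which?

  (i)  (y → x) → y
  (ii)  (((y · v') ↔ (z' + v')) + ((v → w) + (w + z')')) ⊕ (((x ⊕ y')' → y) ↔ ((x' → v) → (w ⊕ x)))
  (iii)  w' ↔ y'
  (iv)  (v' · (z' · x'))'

(ii) fails at (0,0,1,0,1): the formula yields 1, H is 0.
(iii) fails at (0,0,0,0,0): the formula yields 1, H is 0.
(iv) fails at (0,0,0,0,1): the formula yields 1, H is 0.
That leaves (i). Evaluating it on every row reproduces the table of H exactly.

i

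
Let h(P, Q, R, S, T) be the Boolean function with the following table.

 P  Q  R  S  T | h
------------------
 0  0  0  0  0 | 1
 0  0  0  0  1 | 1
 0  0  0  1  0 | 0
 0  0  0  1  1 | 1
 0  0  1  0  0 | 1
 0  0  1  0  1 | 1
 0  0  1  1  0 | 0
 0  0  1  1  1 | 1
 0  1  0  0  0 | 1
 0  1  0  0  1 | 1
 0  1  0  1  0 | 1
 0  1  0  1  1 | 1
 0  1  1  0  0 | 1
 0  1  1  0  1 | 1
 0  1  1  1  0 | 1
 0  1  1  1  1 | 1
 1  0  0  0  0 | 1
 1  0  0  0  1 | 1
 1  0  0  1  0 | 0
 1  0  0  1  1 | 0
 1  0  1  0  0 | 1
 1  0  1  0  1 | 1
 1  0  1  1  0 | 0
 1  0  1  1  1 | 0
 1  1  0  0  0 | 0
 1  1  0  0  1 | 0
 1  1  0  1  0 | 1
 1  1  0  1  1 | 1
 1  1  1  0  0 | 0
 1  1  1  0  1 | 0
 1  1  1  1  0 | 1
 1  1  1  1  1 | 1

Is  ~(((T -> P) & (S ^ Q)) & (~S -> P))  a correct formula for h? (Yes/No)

Check the formula against h row by row:
  P=0, Q=0, R=0, S=0, T=0: formula gives 1, h = 1 ✓
  P=0, Q=0, R=0, S=0, T=1: formula gives 1, h = 1 ✓
  P=0, Q=0, R=0, S=1, T=0: formula gives 0, h = 0 ✓
  P=0, Q=0, R=0, S=1, T=1: formula gives 1, h = 1 ✓
  …and likewise for the remaining 28 rows.
Every row agrees, so the formula is equivalent.

Yes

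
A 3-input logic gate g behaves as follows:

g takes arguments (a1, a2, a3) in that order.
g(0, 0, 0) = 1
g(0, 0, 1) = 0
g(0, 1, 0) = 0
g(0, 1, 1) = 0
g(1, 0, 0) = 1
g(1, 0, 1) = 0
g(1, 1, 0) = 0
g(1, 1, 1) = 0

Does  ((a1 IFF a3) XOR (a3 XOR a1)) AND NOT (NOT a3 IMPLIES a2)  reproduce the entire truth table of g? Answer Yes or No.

Yes

Evaluate ((a1 IFF a3) XOR (a3 XOR a1)) AND NOT (NOT a3 IMPLIES a2) on each row and compare to g:
  a1=0, a2=0, a3=0: formula gives 1, g = 1 ✓
  a1=0, a2=0, a3=1: formula gives 0, g = 0 ✓
  a1=0, a2=1, a3=0: formula gives 0, g = 0 ✓
  a1=0, a2=1, a3=1: formula gives 0, g = 0 ✓
  a1=1, a2=0, a3=0: formula gives 1, g = 1 ✓
  … (the remaining 3 rows also agree.)
Every row agrees, so the formula is equivalent.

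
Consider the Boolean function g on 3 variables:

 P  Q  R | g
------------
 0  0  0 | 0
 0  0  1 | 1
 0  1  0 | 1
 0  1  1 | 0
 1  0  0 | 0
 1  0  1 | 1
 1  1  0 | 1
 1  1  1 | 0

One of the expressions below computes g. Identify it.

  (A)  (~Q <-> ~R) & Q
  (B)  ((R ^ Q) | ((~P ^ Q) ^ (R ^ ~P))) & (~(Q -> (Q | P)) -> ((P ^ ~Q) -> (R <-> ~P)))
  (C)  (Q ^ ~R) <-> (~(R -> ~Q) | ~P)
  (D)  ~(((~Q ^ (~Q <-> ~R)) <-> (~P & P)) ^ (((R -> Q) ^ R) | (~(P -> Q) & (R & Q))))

(A): at (0,0,1) it gives 0, but g = 1 — eliminated.
(C): at (0,0,0) it gives 1, but g = 0 — eliminated.
(D): at (0,0,0) it gives 1, but g = 0 — eliminated.
Only (B) survives; checking it on all 8 rows confirms it matches g.

B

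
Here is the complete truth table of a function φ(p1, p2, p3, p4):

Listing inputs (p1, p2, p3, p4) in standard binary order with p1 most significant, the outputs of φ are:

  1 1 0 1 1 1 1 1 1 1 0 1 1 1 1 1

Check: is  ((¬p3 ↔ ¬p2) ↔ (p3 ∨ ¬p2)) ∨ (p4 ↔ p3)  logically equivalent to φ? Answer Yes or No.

Yes

Evaluate ((¬p3 ↔ ¬p2) ↔ (p3 ∨ ¬p2)) ∨ (p4 ↔ p3) on each row and compare to φ:
  p1=0, p2=0, p3=0, p4=0: formula gives 1, φ = 1 ✓
  p1=0, p2=0, p3=0, p4=1: formula gives 1, φ = 1 ✓
  p1=0, p2=0, p3=1, p4=0: formula gives 0, φ = 0 ✓
  p1=0, p2=0, p3=1, p4=1: formula gives 1, φ = 1 ✓
  …and likewise for the remaining 12 rows.
No disagreement on any input; they are logically equivalent.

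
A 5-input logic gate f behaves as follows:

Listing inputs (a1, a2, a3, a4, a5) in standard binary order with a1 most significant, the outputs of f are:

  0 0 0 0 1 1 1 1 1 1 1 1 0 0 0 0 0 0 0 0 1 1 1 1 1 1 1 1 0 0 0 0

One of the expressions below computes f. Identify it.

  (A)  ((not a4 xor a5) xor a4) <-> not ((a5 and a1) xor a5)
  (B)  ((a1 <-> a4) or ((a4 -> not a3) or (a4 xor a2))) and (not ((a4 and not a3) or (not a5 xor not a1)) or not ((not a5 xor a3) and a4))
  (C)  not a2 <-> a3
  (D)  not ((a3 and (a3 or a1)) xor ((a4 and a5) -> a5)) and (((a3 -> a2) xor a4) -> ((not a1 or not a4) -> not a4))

(A): at (0,0,0,0,0) it gives 1, but f = 0 — eliminated.
(B): at (0,0,0,0,0) it gives 1, but f = 0 — eliminated.
(D): at (0,0,1,1,0) it gives 0, but f = 1 — eliminated.
That leaves (C). Evaluating it on every row reproduces the table of f exactly.

C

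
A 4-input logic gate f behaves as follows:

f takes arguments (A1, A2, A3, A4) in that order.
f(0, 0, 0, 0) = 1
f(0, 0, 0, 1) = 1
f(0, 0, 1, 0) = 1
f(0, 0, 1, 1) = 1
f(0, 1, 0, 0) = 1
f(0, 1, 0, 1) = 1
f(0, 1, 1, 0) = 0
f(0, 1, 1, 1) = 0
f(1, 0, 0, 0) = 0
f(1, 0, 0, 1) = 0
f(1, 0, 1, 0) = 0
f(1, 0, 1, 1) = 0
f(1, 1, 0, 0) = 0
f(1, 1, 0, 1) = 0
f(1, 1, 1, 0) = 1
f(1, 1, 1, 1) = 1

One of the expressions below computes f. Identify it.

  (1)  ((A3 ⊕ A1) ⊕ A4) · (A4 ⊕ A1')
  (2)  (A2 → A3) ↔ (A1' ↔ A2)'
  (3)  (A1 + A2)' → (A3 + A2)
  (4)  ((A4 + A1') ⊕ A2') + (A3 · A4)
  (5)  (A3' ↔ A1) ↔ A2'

(1) fails at (0,0,0,0): the formula yields 0, f is 1.
(3) fails at (0,0,0,0): the formula yields 0, f is 1.
(4) fails at (0,0,0,0): the formula yields 0, f is 1.
(5) fails at (0,0,0,0): the formula yields 0, f is 1.
That leaves (2). Evaluating it on every row reproduces the table of f exactly.

2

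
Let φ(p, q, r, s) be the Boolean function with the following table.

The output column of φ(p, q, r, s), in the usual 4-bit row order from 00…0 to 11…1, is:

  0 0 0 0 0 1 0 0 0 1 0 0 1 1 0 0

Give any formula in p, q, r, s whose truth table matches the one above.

φ=1 on 4 inputs: (0,1,0,1), (1,0,0,1), (1,1,0,0), (1,1,0,1). Reading each as a conjunction of literals (¬p·q·¬r·s, p·¬q·¬r·s, p·q·¬r·¬s, p·q·¬r·s) and taking the OR gives the canonical DNF.

φ(p, q, r, s) = (((((NOT p AND q) AND NOT r) AND s) OR (((p AND NOT q) AND NOT r) AND s)) OR (((p AND q) AND NOT r) AND NOT s)) OR (((p AND q) AND NOT r) AND s)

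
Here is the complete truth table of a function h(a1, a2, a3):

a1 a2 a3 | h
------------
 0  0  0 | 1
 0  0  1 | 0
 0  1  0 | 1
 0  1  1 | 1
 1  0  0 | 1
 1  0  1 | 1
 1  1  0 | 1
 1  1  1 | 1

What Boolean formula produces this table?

h is 0 on exactly one input, (0,0,1), whose minterm is ¬a1·¬a2·a3. So h is the negation of that single conjunction.

h(a1, a2, a3) = not ((not a1 and not a2) and a3)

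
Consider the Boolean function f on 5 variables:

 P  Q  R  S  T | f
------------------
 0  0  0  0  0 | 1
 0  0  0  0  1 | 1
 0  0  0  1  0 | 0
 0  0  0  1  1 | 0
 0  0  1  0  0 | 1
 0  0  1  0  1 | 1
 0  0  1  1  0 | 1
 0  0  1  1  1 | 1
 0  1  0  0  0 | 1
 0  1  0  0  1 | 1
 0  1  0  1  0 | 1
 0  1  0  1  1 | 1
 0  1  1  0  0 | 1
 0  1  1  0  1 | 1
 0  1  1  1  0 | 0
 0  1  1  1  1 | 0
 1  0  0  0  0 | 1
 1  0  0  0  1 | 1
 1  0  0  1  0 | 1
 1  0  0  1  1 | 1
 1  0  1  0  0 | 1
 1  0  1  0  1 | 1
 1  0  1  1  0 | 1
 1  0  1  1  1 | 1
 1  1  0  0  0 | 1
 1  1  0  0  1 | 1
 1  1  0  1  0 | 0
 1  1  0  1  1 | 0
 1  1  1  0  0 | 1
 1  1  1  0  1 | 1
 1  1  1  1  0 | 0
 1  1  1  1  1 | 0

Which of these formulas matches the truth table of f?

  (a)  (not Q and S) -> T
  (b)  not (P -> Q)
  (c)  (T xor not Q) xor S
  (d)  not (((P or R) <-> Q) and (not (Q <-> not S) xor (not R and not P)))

d

(a) fails at (0,0,0,1,1): the formula yields 1, f is 0.
(b) fails at (0,0,0,0,0): the formula yields 0, f is 1.
(c) fails at (0,0,0,0,1): the formula yields 0, f is 1.
Only (d) survives; checking it on all 32 rows confirms it matches f.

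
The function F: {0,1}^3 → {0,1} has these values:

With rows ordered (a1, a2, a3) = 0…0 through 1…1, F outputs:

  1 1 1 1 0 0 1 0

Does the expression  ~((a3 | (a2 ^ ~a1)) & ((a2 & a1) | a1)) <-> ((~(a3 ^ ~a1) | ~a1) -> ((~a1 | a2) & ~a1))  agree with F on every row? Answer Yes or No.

Yes

Evaluate ~((a3 | (a2 ^ ~a1)) & ((a2 & a1) | a1)) <-> ((~(a3 ^ ~a1) | ~a1) -> ((~a1 | a2) & ~a1)) on each row and compare to F:
  a1=0, a2=0, a3=0: formula gives 1, F = 1 ✓
  a1=0, a2=0, a3=1: formula gives 1, F = 1 ✓
  a1=0, a2=1, a3=0: formula gives 1, F = 1 ✓
  a1=0, a2=1, a3=1: formula gives 1, F = 1 ✓
  a1=1, a2=0, a3=0: formula gives 0, F = 0 ✓
  … (the remaining 3 rows also agree.)
All 8 rows match — the expression computes F exactly.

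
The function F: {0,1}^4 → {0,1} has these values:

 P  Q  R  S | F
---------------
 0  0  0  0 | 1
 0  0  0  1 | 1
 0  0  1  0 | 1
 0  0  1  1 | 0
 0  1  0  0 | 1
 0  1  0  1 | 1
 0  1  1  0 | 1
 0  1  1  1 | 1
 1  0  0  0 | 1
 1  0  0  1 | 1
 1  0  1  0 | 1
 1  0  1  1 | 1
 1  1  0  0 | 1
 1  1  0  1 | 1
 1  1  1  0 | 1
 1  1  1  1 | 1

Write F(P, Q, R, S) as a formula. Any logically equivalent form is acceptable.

F(P, Q, R, S) = ¬(((¬P ∧ ¬Q) ∧ R) ∧ S)

F is 0 on exactly one input, (0,0,1,1), whose minterm is ¬P·¬Q·R·S. So F is the negation of that single conjunction.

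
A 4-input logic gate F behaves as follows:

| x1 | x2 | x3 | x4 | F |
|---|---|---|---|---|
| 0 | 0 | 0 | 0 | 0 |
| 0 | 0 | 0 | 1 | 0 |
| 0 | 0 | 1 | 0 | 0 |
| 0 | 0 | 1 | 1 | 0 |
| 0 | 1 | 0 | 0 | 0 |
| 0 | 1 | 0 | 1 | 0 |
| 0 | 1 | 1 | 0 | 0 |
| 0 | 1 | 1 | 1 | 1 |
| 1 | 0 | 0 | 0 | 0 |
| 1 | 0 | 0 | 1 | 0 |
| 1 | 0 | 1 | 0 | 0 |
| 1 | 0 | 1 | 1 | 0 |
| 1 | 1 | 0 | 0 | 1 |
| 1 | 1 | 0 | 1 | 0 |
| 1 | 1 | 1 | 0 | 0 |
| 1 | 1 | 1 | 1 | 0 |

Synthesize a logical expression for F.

F=1 on 2 inputs: (0,1,1,1), (1,1,0,0). Reading each as a conjunction of literals (¬x1·x2·x3·x4, x1·x2·¬x3·¬x4) and taking the OR gives the canonical DNF.

F(x1, x2, x3, x4) = (((~x1 & x2) & x3) & x4) | (((x1 & x2) & ~x3) & ~x4)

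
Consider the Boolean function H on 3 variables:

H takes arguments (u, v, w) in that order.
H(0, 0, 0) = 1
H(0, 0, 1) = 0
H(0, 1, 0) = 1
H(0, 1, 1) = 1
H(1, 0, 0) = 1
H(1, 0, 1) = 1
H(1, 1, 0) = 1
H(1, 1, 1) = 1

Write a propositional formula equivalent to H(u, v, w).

H(u, v, w) = ¬((¬u ∧ ¬v) ∧ w)

H is 0 on exactly one input, (0,0,1), whose minterm is ¬u·¬v·w. So H is the negation of that single conjunction.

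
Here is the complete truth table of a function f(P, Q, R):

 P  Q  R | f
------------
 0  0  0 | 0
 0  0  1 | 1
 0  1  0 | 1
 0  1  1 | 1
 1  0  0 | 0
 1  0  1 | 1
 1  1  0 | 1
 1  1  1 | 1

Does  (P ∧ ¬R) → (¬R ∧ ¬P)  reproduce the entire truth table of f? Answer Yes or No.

Test each input against both f and the formula:
  P=0, Q=0, R=0: formula gives 1, but f = 0 ✗
Row (0,0,0) is a counterexample, so the formula is not equivalent to f.

No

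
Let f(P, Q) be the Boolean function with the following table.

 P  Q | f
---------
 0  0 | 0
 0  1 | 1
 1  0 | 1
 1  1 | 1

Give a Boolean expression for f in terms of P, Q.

f is 0 on exactly one input, (0,0), whose minterm is ¬P·¬Q. So f is the negation of that single conjunction.

f(P, Q) = not (not P and not Q)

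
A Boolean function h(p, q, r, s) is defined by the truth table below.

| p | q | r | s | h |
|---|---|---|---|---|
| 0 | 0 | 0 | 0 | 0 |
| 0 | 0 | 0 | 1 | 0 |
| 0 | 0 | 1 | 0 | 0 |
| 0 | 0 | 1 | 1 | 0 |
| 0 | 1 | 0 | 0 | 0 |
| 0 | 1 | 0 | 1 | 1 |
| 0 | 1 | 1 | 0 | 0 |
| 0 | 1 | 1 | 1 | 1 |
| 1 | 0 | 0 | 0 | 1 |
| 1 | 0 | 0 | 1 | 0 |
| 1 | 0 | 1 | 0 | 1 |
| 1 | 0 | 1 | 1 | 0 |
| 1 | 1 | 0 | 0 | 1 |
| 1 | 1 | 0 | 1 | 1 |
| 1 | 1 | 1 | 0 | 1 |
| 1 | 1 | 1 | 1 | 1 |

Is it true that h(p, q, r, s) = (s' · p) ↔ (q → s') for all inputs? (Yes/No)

Yes

Evaluate (s' · p) ↔ (q → s') on each row and compare to h:
  p=0, q=0, r=0, s=0: formula gives 0, h = 0 ✓
  p=0, q=0, r=0, s=1: formula gives 0, h = 0 ✓
  p=0, q=0, r=1, s=0: formula gives 0, h = 0 ✓
  p=0, q=0, r=1, s=1: formula gives 0, h = 0 ✓
  …and likewise for the remaining 12 rows.
Every row agrees, so the formula is equivalent.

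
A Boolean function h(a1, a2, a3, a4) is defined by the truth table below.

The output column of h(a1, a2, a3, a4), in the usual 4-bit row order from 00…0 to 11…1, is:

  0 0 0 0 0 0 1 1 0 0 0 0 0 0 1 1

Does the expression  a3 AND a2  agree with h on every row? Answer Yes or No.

Yes

Evaluate a3 AND a2 on each row and compare to h:
  a1=0, a2=0, a3=0, a4=0: formula gives 0, h = 0 ✓
  a1=0, a2=0, a3=0, a4=1: formula gives 0, h = 0 ✓
  a1=0, a2=0, a3=1, a4=0: formula gives 0, h = 0 ✓
  a1=0, a2=0, a3=1, a4=1: formula gives 0, h = 0 ✓
  …and likewise for the remaining 12 rows.
All 16 rows match — the expression computes h exactly.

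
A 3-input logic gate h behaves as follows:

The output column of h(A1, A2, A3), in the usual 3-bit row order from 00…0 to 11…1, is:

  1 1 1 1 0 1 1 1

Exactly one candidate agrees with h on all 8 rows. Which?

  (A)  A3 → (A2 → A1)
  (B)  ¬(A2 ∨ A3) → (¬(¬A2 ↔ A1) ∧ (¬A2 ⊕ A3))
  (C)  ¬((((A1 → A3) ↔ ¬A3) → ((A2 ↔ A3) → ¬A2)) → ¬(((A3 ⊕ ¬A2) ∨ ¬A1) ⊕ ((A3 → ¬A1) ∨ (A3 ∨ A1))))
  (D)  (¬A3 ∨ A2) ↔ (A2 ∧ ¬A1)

(A) disagrees with h on (0,1,1) (formula → 0, table → 1); rule it out.
(C) disagrees with h on (0,0,0) (formula → 0, table → 1); rule it out.
(D) disagrees with h on (0,0,0) (formula → 0, table → 1); rule it out.
(B) is the remaining candidate, and it agrees with h on all 8 inputs.

B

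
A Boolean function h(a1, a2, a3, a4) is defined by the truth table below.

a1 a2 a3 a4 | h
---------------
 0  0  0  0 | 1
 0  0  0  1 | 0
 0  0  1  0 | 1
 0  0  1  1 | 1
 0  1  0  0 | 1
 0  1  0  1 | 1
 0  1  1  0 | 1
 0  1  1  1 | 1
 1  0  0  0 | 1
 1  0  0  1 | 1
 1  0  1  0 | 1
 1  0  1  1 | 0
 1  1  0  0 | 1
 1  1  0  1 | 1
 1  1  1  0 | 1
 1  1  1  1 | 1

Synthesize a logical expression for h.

There are just 2 zero rows: (0,0,0,1), (1,0,1,1). Their minterms are ¬a1·¬a2·¬a3·a4, a1·¬a2·a3·a4; the OR of those covers precisely the 0-outputs, and negating it yields h.

h(a1, a2, a3, a4) = ¬((((¬a1 ∧ ¬a2) ∧ ¬a3) ∧ a4) ∨ (((a1 ∧ ¬a2) ∧ a3) ∧ a4))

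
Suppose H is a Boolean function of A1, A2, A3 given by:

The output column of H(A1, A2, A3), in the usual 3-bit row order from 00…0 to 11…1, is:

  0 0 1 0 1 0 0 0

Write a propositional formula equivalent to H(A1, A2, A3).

H(A1, A2, A3) = ((~A1 & A2) & ~A3) | ((A1 & ~A2) & ~A3)

Collect the rows where H=1 — (0,1,0), (1,0,0) — and write one minterm per row: ¬A1·A2·¬A3, A1·¬A2·¬A3. Their union (logical OR) reproduces the table exactly.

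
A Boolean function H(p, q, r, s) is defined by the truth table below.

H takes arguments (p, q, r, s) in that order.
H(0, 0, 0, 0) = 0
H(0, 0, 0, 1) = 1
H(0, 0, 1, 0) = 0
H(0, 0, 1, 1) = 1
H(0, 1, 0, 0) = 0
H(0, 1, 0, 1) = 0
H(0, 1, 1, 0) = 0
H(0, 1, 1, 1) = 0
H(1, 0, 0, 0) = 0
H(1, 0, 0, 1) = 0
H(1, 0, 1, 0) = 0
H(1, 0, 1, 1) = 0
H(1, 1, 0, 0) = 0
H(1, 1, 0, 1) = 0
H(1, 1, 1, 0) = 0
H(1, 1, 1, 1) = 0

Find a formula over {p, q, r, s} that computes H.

The 1-rows are (0,0,0,1), (0,0,1,1). Each contributes one minterm — ¬p·¬q·¬r·s; ¬p·¬q·r·s — and their disjunction is a sum-of-products form of H.

H(p, q, r, s) = (((not p and not q) and not r) and s) or (((not p and not q) and r) and s)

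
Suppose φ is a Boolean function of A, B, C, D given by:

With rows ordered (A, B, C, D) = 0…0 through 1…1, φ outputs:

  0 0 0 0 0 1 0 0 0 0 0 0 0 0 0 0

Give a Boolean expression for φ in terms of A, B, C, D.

Only row (0,1,0,1) gives 1. That row's minterm ¬A·B·¬C·D is φ directly.

φ(A, B, C, D) = ((A' · B) · C') · D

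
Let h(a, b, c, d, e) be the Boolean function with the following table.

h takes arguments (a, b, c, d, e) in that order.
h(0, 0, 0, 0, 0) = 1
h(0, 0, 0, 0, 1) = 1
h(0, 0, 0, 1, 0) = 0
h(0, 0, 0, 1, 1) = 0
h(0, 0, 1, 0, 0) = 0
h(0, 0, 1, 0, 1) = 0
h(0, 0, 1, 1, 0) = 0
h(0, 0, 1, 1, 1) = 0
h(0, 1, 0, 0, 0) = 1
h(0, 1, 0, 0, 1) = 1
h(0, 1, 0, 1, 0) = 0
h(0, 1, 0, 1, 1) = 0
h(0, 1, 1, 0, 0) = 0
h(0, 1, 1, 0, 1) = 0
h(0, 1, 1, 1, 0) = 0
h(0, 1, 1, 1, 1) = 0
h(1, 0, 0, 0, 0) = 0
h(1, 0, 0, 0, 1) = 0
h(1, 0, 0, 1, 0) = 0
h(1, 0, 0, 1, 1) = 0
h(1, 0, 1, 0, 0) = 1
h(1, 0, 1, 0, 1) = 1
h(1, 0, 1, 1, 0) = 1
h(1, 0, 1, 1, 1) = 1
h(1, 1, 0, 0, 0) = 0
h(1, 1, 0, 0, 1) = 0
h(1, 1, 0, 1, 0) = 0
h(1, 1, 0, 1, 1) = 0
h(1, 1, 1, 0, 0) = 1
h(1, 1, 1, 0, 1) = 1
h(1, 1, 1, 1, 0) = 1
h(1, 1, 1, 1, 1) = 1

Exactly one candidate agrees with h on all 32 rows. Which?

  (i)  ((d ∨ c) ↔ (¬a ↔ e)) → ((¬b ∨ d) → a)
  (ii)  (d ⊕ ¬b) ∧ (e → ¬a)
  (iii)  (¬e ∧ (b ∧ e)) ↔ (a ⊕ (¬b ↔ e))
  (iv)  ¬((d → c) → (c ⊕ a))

iv

(i) fails at (0,0,0,0,0): the formula yields 0, h is 1.
(ii) fails at (0,0,1,0,0): the formula yields 1, h is 0.
(iii) fails at (0,0,0,0,1): the formula yields 0, h is 1.
(iv) is the remaining candidate, and it agrees with h on all 32 inputs.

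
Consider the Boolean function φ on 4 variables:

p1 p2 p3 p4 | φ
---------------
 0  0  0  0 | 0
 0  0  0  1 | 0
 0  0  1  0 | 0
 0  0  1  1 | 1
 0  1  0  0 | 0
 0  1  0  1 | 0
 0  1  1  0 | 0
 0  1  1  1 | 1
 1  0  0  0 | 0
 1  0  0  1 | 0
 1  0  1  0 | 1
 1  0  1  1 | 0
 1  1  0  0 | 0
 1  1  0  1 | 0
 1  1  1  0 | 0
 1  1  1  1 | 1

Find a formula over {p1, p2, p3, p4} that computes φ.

The 1-rows are (0,0,1,1), (0,1,1,1), (1,0,1,0), (1,1,1,1). Each contributes one minterm — ¬p1·¬p2·p3·p4; ¬p1·p2·p3·p4; p1·¬p2·p3·¬p4; p1·p2·p3·p4 — and their disjunction is a sum-of-products form of φ.

φ(p1, p2, p3, p4) = (((((not p1 and not p2) and p3) and p4) or (((not p1 and p2) and p3) and p4)) or (((p1 and not p2) and p3) and not p4)) or (((p1 and p2) and p3) and p4)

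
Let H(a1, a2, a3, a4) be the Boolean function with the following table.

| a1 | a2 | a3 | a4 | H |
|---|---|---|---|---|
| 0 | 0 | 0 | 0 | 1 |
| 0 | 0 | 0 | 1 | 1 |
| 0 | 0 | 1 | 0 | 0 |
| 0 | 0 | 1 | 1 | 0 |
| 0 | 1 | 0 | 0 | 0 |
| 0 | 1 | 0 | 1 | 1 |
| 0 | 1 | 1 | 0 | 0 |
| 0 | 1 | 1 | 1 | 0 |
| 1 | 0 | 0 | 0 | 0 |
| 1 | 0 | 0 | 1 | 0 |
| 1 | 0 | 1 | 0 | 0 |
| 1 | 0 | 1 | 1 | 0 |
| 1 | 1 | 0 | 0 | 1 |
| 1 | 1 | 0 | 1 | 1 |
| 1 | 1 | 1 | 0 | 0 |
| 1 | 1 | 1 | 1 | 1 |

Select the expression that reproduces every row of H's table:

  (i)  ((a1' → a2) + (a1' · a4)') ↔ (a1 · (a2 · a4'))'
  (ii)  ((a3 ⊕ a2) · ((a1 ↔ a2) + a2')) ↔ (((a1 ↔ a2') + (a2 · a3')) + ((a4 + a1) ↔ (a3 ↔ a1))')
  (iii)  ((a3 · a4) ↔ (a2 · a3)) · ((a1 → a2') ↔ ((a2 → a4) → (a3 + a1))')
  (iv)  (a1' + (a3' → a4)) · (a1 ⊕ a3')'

(i): at (0,0,0,1) it gives 0, but H = 1 — eliminated.
(ii): at (0,0,0,0) it gives 0, but H = 1 — eliminated.
(iv): at (0,0,0,0) it gives 0, but H = 1 — eliminated.
(iii) is the remaining candidate, and it agrees with H on all 16 inputs.

iii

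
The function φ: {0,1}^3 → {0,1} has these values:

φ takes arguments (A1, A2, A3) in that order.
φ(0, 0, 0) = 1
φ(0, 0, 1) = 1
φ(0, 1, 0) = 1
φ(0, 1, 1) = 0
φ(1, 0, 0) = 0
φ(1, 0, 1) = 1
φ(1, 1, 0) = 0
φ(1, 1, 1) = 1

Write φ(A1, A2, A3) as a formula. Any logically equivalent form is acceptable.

φ is 0 on only 3 rows — (0,1,1), (1,0,0), (1,1,0). Writing each as a minterm (¬A1·A2·A3, A1·¬A2·¬A3, A1·A2·¬A3) and OR-ing them characterizes exactly where φ=0, so φ is the negation of that disjunction.

φ(A1, A2, A3) = ((((A1' · A2) · A3) + ((A1 · A2') · A3')) + ((A1 · A2) · A3'))'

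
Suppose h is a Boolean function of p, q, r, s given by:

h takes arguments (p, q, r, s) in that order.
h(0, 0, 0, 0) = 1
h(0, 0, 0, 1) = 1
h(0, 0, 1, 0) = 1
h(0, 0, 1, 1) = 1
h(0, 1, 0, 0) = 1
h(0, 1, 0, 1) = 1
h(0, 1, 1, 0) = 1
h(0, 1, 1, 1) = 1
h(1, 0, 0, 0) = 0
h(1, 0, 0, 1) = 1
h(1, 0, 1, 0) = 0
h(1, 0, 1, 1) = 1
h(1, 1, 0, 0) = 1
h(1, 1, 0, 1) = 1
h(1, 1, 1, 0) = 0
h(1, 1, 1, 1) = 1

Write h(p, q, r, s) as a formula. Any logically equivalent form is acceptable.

h(p, q, r, s) = ¬(((((p ∧ ¬q) ∧ ¬r) ∧ ¬s) ∨ (((p ∧ ¬q) ∧ r) ∧ ¬s)) ∨ (((p ∧ q) ∧ r) ∧ ¬s))

h is 0 on only 3 rows — (1,0,0,0), (1,0,1,0), (1,1,1,0). Writing each as a minterm (p·¬q·¬r·¬s, p·¬q·r·¬s, p·q·r·¬s) and OR-ing them characterizes exactly where h=0, so h is the negation of that disjunction.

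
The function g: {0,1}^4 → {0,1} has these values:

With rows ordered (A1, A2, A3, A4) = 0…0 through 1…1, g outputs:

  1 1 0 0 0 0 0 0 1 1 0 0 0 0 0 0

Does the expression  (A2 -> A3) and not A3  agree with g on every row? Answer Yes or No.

Yes

Check the formula against g row by row:
  A1=0, A2=0, A3=0, A4=0: formula gives 1, g = 1 ✓
  A1=0, A2=0, A3=0, A4=1: formula gives 1, g = 1 ✓
  A1=0, A2=0, A3=1, A4=0: formula gives 0, g = 0 ✓
  A1=0, A2=0, A3=1, A4=1: formula gives 0, g = 0 ✓
  … (the remaining 12 rows also agree.)
All 16 rows match — the expression computes g exactly.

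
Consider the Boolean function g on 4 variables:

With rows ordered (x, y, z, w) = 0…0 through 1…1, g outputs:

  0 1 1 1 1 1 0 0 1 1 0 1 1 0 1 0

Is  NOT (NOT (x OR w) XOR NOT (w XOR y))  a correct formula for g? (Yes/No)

Check the formula against g row by row:
  x=0, y=0, z=0, w=0: formula gives 1, but g = 0 ✗
A single disagreement suffices: at (0,0,0,0) they differ, so the formula does not compute g.

No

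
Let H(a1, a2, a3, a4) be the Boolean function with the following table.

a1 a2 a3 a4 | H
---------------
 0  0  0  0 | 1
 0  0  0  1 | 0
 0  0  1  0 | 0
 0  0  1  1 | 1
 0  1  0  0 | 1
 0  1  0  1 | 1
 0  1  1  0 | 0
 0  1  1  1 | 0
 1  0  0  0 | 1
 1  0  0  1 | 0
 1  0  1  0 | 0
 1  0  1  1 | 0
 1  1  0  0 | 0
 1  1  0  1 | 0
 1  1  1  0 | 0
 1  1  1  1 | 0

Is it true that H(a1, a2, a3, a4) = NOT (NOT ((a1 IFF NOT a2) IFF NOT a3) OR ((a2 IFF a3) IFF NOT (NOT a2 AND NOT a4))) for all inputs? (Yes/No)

Evaluate NOT (NOT ((a1 IFF NOT a2) IFF NOT a3) OR ((a2 IFF a3) IFF NOT (NOT a2 AND NOT a4))) on each row and compare to H:
  a1=0, a2=0, a3=0, a4=0: formula gives 0, but H = 1 ✗
Since they disagree at (0,0,0,0), the expression is not a correct formula for H.

No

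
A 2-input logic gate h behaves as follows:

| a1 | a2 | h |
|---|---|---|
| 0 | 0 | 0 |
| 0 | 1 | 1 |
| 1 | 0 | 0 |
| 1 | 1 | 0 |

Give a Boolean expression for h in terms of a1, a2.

1 only at (0,1): NOT a1 AND a2.

h(a1, a2) = ~a1 & a2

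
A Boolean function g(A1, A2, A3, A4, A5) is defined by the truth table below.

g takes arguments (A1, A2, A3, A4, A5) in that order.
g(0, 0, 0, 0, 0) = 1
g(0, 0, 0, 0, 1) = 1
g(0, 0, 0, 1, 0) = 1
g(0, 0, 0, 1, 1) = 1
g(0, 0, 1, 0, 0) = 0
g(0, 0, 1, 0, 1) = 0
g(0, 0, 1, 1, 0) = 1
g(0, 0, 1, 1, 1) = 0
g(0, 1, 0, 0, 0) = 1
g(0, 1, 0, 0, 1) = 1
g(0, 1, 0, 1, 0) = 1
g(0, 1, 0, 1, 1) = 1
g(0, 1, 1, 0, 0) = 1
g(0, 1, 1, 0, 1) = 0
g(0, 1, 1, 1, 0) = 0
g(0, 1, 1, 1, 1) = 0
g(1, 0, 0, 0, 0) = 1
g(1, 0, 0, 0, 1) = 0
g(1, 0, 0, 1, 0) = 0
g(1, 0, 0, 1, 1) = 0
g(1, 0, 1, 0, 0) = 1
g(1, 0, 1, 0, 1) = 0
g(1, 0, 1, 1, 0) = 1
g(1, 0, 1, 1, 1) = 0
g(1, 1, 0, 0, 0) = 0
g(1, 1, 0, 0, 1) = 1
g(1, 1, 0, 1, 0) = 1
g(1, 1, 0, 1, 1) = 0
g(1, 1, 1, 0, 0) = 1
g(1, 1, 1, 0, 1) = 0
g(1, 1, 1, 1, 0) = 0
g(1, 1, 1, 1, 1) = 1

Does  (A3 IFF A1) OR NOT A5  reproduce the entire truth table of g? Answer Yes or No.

No

Evaluate (A3 IFF A1) OR NOT A5 on each row and compare to g:
  A1=0, A2=0, A3=0, A4=0, A5=0: formula gives 1, g = 1 ✓
  A1=0, A2=0, A3=0, A4=0, A5=1: formula gives 1, g = 1 ✓
  A1=0, A2=0, A3=0, A4=1, A5=0: formula gives 1, g = 1 ✓
  A1=0, A2=0, A3=0, A4=1, A5=1: formula gives 1, g = 1 ✓
  A1=0, A2=0, A3=1, A4=0, A5=0: formula gives 1, but g = 0 ✗
Row (0,0,1,0,0) is a counterexample, so the formula is not equivalent to g.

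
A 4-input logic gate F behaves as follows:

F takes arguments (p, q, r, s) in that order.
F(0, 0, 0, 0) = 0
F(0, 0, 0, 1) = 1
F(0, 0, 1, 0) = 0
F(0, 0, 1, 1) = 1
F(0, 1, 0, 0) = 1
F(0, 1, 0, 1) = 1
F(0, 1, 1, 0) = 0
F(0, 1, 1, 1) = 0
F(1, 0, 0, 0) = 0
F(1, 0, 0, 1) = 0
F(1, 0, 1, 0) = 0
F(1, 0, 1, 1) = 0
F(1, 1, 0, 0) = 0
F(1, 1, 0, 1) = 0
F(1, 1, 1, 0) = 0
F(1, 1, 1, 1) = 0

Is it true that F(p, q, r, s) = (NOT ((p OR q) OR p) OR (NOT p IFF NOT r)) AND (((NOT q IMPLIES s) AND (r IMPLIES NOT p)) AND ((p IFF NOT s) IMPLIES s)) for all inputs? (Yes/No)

Yes

Evaluate (NOT ((p OR q) OR p) OR (NOT p IFF NOT r)) AND (((NOT q IMPLIES s) AND (r IMPLIES NOT p)) AND ((p IFF NOT s) IMPLIES s)) on each row and compare to F:
  p=0, q=0, r=0, s=0: formula gives 0, F = 0 ✓
  p=0, q=0, r=0, s=1: formula gives 1, F = 1 ✓
  p=0, q=0, r=1, s=0: formula gives 0, F = 0 ✓
  p=0, q=0, r=1, s=1: formula gives 1, F = 1 ✓
  … (the remaining 12 rows also agree.)
No disagreement on any input; they are logically equivalent.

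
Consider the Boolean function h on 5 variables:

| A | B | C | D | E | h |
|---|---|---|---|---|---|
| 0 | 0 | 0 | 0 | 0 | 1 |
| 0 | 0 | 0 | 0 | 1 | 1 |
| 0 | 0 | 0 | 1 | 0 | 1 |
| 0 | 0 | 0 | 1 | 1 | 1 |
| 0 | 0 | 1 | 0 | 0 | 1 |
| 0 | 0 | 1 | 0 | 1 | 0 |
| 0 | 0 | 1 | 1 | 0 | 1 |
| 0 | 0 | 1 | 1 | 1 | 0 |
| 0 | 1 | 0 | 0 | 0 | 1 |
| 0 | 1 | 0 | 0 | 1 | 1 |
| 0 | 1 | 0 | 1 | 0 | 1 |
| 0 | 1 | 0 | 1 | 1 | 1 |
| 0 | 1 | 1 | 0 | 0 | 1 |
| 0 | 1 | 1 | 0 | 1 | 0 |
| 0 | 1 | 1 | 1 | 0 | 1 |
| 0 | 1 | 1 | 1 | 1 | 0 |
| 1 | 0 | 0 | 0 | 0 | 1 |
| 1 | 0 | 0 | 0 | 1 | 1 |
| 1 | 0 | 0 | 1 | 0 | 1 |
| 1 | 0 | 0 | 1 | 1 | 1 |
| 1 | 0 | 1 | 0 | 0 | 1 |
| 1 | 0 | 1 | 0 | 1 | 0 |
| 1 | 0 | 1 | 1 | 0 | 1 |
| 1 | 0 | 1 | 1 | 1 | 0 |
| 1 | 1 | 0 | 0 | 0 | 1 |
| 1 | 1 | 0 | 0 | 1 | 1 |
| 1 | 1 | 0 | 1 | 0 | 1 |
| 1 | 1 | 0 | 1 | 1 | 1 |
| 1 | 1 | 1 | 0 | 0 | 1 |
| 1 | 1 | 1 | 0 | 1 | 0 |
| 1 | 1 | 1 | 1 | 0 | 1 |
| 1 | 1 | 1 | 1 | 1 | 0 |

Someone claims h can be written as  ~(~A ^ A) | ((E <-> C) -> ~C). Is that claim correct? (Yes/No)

Yes

Check the formula against h row by row:
  A=0, B=0, C=0, D=0, E=0: formula gives 1, h = 1 ✓
  A=0, B=0, C=0, D=0, E=1: formula gives 1, h = 1 ✓
  A=0, B=0, C=0, D=1, E=0: formula gives 1, h = 1 ✓
  A=0, B=0, C=0, D=1, E=1: formula gives 1, h = 1 ✓
  … (the remaining 28 rows also agree.)
All 32 rows match — the expression computes h exactly.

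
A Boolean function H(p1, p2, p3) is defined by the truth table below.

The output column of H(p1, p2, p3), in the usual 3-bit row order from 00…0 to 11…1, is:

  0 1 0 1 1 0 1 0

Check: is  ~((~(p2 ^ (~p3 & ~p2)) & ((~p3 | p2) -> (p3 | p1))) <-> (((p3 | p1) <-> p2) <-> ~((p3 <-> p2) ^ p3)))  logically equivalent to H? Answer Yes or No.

Check the formula against H row by row:
  p1=0, p2=0, p3=0: formula gives 0, H = 0 ✓
  p1=0, p2=0, p3=1: formula gives 0, but H = 1 ✗
A single disagreement suffices: at (0,0,1) they differ, so the formula does not compute H.

No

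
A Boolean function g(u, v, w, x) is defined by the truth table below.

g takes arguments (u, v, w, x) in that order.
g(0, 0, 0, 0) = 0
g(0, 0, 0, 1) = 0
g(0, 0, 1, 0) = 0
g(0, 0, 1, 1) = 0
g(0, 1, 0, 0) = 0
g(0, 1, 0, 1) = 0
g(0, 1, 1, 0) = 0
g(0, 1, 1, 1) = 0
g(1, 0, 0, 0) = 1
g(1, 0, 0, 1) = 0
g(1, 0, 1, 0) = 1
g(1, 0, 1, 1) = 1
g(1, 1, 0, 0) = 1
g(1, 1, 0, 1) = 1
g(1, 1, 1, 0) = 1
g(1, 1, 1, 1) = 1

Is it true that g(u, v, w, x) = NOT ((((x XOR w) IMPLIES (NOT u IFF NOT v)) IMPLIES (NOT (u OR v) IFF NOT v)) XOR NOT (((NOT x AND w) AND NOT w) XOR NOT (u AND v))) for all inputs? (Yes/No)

Evaluate NOT ((((x XOR w) IMPLIES (NOT u IFF NOT v)) IMPLIES (NOT (u OR v) IFF NOT v)) XOR NOT (((NOT x AND w) AND NOT w) XOR NOT (u AND v))) on each row and compare to g:
  u=0, v=0, w=0, x=0: formula gives 0, g = 0 ✓
  u=0, v=0, w=0, x=1: formula gives 0, g = 0 ✓
  u=0, v=0, w=1, x=0: formula gives 0, g = 0 ✓
  u=0, v=0, w=1, x=1: formula gives 0, g = 0 ✓
  …
  u=1, v=0, w=1, x=0: formula gives 0, but g = 1 ✗
Since they disagree at (1,0,1,0), the expression is not a correct formula for g.

No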